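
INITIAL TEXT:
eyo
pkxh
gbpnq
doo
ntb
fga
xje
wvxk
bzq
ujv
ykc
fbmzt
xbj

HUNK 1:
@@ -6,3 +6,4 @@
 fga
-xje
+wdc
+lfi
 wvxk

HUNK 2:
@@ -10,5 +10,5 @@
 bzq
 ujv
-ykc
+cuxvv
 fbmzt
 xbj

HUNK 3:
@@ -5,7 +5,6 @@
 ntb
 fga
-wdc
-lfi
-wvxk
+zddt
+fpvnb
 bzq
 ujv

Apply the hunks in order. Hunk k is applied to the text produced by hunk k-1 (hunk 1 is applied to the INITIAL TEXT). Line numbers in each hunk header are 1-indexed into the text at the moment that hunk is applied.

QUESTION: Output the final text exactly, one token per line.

Answer: eyo
pkxh
gbpnq
doo
ntb
fga
zddt
fpvnb
bzq
ujv
cuxvv
fbmzt
xbj

Derivation:
Hunk 1: at line 6 remove [xje] add [wdc,lfi] -> 14 lines: eyo pkxh gbpnq doo ntb fga wdc lfi wvxk bzq ujv ykc fbmzt xbj
Hunk 2: at line 10 remove [ykc] add [cuxvv] -> 14 lines: eyo pkxh gbpnq doo ntb fga wdc lfi wvxk bzq ujv cuxvv fbmzt xbj
Hunk 3: at line 5 remove [wdc,lfi,wvxk] add [zddt,fpvnb] -> 13 lines: eyo pkxh gbpnq doo ntb fga zddt fpvnb bzq ujv cuxvv fbmzt xbj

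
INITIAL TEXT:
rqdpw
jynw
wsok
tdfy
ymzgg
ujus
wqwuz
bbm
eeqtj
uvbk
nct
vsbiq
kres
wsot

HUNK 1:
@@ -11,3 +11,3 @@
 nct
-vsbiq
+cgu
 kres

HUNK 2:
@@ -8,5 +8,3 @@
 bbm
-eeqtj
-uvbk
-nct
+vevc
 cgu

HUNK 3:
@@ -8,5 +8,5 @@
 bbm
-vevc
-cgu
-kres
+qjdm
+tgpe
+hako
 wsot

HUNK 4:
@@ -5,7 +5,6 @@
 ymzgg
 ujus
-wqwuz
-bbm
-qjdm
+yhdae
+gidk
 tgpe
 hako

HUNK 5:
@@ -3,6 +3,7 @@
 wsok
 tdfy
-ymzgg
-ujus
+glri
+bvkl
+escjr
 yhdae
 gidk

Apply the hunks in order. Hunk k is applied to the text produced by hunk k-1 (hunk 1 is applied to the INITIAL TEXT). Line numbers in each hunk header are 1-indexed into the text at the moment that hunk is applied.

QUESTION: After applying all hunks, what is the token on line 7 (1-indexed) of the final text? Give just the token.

Answer: escjr

Derivation:
Hunk 1: at line 11 remove [vsbiq] add [cgu] -> 14 lines: rqdpw jynw wsok tdfy ymzgg ujus wqwuz bbm eeqtj uvbk nct cgu kres wsot
Hunk 2: at line 8 remove [eeqtj,uvbk,nct] add [vevc] -> 12 lines: rqdpw jynw wsok tdfy ymzgg ujus wqwuz bbm vevc cgu kres wsot
Hunk 3: at line 8 remove [vevc,cgu,kres] add [qjdm,tgpe,hako] -> 12 lines: rqdpw jynw wsok tdfy ymzgg ujus wqwuz bbm qjdm tgpe hako wsot
Hunk 4: at line 5 remove [wqwuz,bbm,qjdm] add [yhdae,gidk] -> 11 lines: rqdpw jynw wsok tdfy ymzgg ujus yhdae gidk tgpe hako wsot
Hunk 5: at line 3 remove [ymzgg,ujus] add [glri,bvkl,escjr] -> 12 lines: rqdpw jynw wsok tdfy glri bvkl escjr yhdae gidk tgpe hako wsot
Final line 7: escjr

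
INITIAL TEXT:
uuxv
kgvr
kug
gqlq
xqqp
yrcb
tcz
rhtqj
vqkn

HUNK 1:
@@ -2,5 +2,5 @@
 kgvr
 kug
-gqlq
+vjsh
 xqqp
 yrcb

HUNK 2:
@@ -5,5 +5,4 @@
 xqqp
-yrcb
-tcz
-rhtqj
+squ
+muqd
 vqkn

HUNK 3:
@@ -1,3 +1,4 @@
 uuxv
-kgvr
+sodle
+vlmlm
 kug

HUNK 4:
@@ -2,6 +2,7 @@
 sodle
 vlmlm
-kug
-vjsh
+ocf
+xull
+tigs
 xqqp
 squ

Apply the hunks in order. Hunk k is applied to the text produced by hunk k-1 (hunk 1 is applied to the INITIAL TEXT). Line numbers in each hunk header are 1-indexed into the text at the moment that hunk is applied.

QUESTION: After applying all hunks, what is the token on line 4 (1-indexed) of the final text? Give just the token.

Hunk 1: at line 2 remove [gqlq] add [vjsh] -> 9 lines: uuxv kgvr kug vjsh xqqp yrcb tcz rhtqj vqkn
Hunk 2: at line 5 remove [yrcb,tcz,rhtqj] add [squ,muqd] -> 8 lines: uuxv kgvr kug vjsh xqqp squ muqd vqkn
Hunk 3: at line 1 remove [kgvr] add [sodle,vlmlm] -> 9 lines: uuxv sodle vlmlm kug vjsh xqqp squ muqd vqkn
Hunk 4: at line 2 remove [kug,vjsh] add [ocf,xull,tigs] -> 10 lines: uuxv sodle vlmlm ocf xull tigs xqqp squ muqd vqkn
Final line 4: ocf

Answer: ocf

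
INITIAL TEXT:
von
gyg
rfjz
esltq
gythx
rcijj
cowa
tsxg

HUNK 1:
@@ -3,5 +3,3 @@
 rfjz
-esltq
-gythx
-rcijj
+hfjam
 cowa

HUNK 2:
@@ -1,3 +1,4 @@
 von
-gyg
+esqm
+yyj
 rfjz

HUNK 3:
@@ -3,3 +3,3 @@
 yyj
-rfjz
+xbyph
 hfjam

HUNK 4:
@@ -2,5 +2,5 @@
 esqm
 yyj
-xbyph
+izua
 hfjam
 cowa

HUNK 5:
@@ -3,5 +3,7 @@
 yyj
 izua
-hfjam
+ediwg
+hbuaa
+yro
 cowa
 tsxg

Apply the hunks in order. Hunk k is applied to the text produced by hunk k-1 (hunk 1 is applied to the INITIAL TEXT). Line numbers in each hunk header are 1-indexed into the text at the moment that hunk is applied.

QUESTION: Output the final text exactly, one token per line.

Answer: von
esqm
yyj
izua
ediwg
hbuaa
yro
cowa
tsxg

Derivation:
Hunk 1: at line 3 remove [esltq,gythx,rcijj] add [hfjam] -> 6 lines: von gyg rfjz hfjam cowa tsxg
Hunk 2: at line 1 remove [gyg] add [esqm,yyj] -> 7 lines: von esqm yyj rfjz hfjam cowa tsxg
Hunk 3: at line 3 remove [rfjz] add [xbyph] -> 7 lines: von esqm yyj xbyph hfjam cowa tsxg
Hunk 4: at line 2 remove [xbyph] add [izua] -> 7 lines: von esqm yyj izua hfjam cowa tsxg
Hunk 5: at line 3 remove [hfjam] add [ediwg,hbuaa,yro] -> 9 lines: von esqm yyj izua ediwg hbuaa yro cowa tsxg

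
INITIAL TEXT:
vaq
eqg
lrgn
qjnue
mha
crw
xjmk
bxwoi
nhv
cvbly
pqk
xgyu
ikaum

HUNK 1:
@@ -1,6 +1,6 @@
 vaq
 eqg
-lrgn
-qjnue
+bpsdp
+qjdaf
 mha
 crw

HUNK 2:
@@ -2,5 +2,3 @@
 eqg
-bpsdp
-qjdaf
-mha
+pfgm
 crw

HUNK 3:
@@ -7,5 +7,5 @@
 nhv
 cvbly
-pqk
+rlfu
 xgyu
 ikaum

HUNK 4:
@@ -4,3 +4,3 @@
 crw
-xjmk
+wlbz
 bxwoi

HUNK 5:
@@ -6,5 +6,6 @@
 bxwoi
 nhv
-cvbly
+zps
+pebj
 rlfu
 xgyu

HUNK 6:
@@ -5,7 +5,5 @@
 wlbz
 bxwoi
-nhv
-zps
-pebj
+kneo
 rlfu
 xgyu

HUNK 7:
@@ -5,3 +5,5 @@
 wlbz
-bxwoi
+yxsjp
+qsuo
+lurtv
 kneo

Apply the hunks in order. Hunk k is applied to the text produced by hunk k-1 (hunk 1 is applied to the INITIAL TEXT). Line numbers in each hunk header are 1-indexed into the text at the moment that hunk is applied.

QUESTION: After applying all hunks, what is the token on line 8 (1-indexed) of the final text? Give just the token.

Answer: lurtv

Derivation:
Hunk 1: at line 1 remove [lrgn,qjnue] add [bpsdp,qjdaf] -> 13 lines: vaq eqg bpsdp qjdaf mha crw xjmk bxwoi nhv cvbly pqk xgyu ikaum
Hunk 2: at line 2 remove [bpsdp,qjdaf,mha] add [pfgm] -> 11 lines: vaq eqg pfgm crw xjmk bxwoi nhv cvbly pqk xgyu ikaum
Hunk 3: at line 7 remove [pqk] add [rlfu] -> 11 lines: vaq eqg pfgm crw xjmk bxwoi nhv cvbly rlfu xgyu ikaum
Hunk 4: at line 4 remove [xjmk] add [wlbz] -> 11 lines: vaq eqg pfgm crw wlbz bxwoi nhv cvbly rlfu xgyu ikaum
Hunk 5: at line 6 remove [cvbly] add [zps,pebj] -> 12 lines: vaq eqg pfgm crw wlbz bxwoi nhv zps pebj rlfu xgyu ikaum
Hunk 6: at line 5 remove [nhv,zps,pebj] add [kneo] -> 10 lines: vaq eqg pfgm crw wlbz bxwoi kneo rlfu xgyu ikaum
Hunk 7: at line 5 remove [bxwoi] add [yxsjp,qsuo,lurtv] -> 12 lines: vaq eqg pfgm crw wlbz yxsjp qsuo lurtv kneo rlfu xgyu ikaum
Final line 8: lurtv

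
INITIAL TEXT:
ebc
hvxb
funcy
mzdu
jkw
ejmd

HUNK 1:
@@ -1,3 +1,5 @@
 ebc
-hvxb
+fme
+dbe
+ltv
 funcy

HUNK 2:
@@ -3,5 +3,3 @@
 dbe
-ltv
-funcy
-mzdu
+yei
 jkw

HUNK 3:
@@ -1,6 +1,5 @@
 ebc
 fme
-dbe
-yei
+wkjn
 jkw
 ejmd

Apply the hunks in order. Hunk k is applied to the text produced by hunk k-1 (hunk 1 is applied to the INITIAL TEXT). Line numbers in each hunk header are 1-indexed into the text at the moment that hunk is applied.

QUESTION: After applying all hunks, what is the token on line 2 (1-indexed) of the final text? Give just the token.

Answer: fme

Derivation:
Hunk 1: at line 1 remove [hvxb] add [fme,dbe,ltv] -> 8 lines: ebc fme dbe ltv funcy mzdu jkw ejmd
Hunk 2: at line 3 remove [ltv,funcy,mzdu] add [yei] -> 6 lines: ebc fme dbe yei jkw ejmd
Hunk 3: at line 1 remove [dbe,yei] add [wkjn] -> 5 lines: ebc fme wkjn jkw ejmd
Final line 2: fme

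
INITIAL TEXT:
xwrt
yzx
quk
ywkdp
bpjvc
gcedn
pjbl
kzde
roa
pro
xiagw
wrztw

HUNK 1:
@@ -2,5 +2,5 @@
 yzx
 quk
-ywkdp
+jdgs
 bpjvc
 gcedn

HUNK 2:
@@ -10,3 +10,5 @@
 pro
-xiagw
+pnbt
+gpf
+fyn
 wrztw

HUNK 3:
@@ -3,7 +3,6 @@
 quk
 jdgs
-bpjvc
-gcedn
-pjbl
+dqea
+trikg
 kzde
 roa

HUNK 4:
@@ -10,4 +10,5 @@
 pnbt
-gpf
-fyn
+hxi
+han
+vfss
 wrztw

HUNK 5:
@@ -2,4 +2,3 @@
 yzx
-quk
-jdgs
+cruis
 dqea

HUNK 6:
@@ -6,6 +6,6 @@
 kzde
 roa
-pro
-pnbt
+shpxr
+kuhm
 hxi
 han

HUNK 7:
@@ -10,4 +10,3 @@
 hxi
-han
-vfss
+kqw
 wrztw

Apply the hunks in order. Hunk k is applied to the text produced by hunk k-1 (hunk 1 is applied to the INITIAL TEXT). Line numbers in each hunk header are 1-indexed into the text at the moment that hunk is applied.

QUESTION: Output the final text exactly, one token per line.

Answer: xwrt
yzx
cruis
dqea
trikg
kzde
roa
shpxr
kuhm
hxi
kqw
wrztw

Derivation:
Hunk 1: at line 2 remove [ywkdp] add [jdgs] -> 12 lines: xwrt yzx quk jdgs bpjvc gcedn pjbl kzde roa pro xiagw wrztw
Hunk 2: at line 10 remove [xiagw] add [pnbt,gpf,fyn] -> 14 lines: xwrt yzx quk jdgs bpjvc gcedn pjbl kzde roa pro pnbt gpf fyn wrztw
Hunk 3: at line 3 remove [bpjvc,gcedn,pjbl] add [dqea,trikg] -> 13 lines: xwrt yzx quk jdgs dqea trikg kzde roa pro pnbt gpf fyn wrztw
Hunk 4: at line 10 remove [gpf,fyn] add [hxi,han,vfss] -> 14 lines: xwrt yzx quk jdgs dqea trikg kzde roa pro pnbt hxi han vfss wrztw
Hunk 5: at line 2 remove [quk,jdgs] add [cruis] -> 13 lines: xwrt yzx cruis dqea trikg kzde roa pro pnbt hxi han vfss wrztw
Hunk 6: at line 6 remove [pro,pnbt] add [shpxr,kuhm] -> 13 lines: xwrt yzx cruis dqea trikg kzde roa shpxr kuhm hxi han vfss wrztw
Hunk 7: at line 10 remove [han,vfss] add [kqw] -> 12 lines: xwrt yzx cruis dqea trikg kzde roa shpxr kuhm hxi kqw wrztw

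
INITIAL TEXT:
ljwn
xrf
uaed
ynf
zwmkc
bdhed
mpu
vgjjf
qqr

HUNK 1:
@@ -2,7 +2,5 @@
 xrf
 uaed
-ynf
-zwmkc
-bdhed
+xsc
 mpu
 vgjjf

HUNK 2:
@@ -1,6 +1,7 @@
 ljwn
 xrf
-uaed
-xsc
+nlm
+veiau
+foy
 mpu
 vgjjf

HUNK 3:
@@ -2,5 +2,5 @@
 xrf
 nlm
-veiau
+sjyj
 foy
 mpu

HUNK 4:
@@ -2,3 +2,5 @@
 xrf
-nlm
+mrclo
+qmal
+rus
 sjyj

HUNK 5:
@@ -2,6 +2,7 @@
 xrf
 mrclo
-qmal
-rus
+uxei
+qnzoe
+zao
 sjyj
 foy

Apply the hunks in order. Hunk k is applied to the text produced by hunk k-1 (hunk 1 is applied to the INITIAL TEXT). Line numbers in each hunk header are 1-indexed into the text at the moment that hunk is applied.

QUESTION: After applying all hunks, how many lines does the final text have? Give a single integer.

Hunk 1: at line 2 remove [ynf,zwmkc,bdhed] add [xsc] -> 7 lines: ljwn xrf uaed xsc mpu vgjjf qqr
Hunk 2: at line 1 remove [uaed,xsc] add [nlm,veiau,foy] -> 8 lines: ljwn xrf nlm veiau foy mpu vgjjf qqr
Hunk 3: at line 2 remove [veiau] add [sjyj] -> 8 lines: ljwn xrf nlm sjyj foy mpu vgjjf qqr
Hunk 4: at line 2 remove [nlm] add [mrclo,qmal,rus] -> 10 lines: ljwn xrf mrclo qmal rus sjyj foy mpu vgjjf qqr
Hunk 5: at line 2 remove [qmal,rus] add [uxei,qnzoe,zao] -> 11 lines: ljwn xrf mrclo uxei qnzoe zao sjyj foy mpu vgjjf qqr
Final line count: 11

Answer: 11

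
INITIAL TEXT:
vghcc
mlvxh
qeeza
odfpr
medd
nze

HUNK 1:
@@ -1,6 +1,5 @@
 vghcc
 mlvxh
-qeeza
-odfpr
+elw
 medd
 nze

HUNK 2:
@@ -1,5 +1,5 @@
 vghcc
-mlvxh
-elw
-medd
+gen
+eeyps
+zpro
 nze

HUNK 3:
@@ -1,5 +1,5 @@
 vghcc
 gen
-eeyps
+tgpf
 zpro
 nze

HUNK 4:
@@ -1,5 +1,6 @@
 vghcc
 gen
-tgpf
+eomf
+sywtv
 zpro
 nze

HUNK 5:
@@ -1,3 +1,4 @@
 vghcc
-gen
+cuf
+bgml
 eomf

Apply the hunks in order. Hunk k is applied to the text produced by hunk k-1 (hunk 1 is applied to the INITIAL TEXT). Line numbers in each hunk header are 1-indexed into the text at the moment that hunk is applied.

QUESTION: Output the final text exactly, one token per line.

Answer: vghcc
cuf
bgml
eomf
sywtv
zpro
nze

Derivation:
Hunk 1: at line 1 remove [qeeza,odfpr] add [elw] -> 5 lines: vghcc mlvxh elw medd nze
Hunk 2: at line 1 remove [mlvxh,elw,medd] add [gen,eeyps,zpro] -> 5 lines: vghcc gen eeyps zpro nze
Hunk 3: at line 1 remove [eeyps] add [tgpf] -> 5 lines: vghcc gen tgpf zpro nze
Hunk 4: at line 1 remove [tgpf] add [eomf,sywtv] -> 6 lines: vghcc gen eomf sywtv zpro nze
Hunk 5: at line 1 remove [gen] add [cuf,bgml] -> 7 lines: vghcc cuf bgml eomf sywtv zpro nze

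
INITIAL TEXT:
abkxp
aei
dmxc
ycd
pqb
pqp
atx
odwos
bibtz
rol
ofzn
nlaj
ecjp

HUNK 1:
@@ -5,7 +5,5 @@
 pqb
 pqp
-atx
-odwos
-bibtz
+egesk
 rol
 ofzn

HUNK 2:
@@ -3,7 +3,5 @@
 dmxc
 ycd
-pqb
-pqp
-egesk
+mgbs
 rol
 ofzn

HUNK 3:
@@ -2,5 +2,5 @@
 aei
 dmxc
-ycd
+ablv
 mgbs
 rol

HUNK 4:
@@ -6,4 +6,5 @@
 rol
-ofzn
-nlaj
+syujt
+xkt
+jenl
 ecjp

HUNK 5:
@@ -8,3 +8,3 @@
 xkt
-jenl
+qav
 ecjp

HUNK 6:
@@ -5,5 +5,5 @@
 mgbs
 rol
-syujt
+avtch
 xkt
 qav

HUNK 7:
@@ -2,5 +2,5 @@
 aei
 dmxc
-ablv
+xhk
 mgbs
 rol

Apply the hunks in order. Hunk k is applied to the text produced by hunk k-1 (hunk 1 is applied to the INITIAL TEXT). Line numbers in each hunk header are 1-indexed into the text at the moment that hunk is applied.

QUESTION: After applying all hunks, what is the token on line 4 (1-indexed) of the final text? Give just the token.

Hunk 1: at line 5 remove [atx,odwos,bibtz] add [egesk] -> 11 lines: abkxp aei dmxc ycd pqb pqp egesk rol ofzn nlaj ecjp
Hunk 2: at line 3 remove [pqb,pqp,egesk] add [mgbs] -> 9 lines: abkxp aei dmxc ycd mgbs rol ofzn nlaj ecjp
Hunk 3: at line 2 remove [ycd] add [ablv] -> 9 lines: abkxp aei dmxc ablv mgbs rol ofzn nlaj ecjp
Hunk 4: at line 6 remove [ofzn,nlaj] add [syujt,xkt,jenl] -> 10 lines: abkxp aei dmxc ablv mgbs rol syujt xkt jenl ecjp
Hunk 5: at line 8 remove [jenl] add [qav] -> 10 lines: abkxp aei dmxc ablv mgbs rol syujt xkt qav ecjp
Hunk 6: at line 5 remove [syujt] add [avtch] -> 10 lines: abkxp aei dmxc ablv mgbs rol avtch xkt qav ecjp
Hunk 7: at line 2 remove [ablv] add [xhk] -> 10 lines: abkxp aei dmxc xhk mgbs rol avtch xkt qav ecjp
Final line 4: xhk

Answer: xhk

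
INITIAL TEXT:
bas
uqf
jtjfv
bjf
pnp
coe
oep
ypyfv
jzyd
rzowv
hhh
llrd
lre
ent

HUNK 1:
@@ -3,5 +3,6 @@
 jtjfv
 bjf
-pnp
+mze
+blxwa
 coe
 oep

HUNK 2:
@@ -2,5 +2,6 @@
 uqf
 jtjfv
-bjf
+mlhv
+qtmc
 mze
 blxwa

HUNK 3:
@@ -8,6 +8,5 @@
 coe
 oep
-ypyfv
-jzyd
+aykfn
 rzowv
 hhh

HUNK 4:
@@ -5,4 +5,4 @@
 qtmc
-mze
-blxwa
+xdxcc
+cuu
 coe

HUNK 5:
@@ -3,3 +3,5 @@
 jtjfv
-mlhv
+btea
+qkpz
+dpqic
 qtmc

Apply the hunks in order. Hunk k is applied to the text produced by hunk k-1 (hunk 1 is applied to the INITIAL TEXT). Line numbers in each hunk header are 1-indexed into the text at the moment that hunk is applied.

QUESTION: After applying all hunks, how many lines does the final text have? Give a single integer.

Answer: 17

Derivation:
Hunk 1: at line 3 remove [pnp] add [mze,blxwa] -> 15 lines: bas uqf jtjfv bjf mze blxwa coe oep ypyfv jzyd rzowv hhh llrd lre ent
Hunk 2: at line 2 remove [bjf] add [mlhv,qtmc] -> 16 lines: bas uqf jtjfv mlhv qtmc mze blxwa coe oep ypyfv jzyd rzowv hhh llrd lre ent
Hunk 3: at line 8 remove [ypyfv,jzyd] add [aykfn] -> 15 lines: bas uqf jtjfv mlhv qtmc mze blxwa coe oep aykfn rzowv hhh llrd lre ent
Hunk 4: at line 5 remove [mze,blxwa] add [xdxcc,cuu] -> 15 lines: bas uqf jtjfv mlhv qtmc xdxcc cuu coe oep aykfn rzowv hhh llrd lre ent
Hunk 5: at line 3 remove [mlhv] add [btea,qkpz,dpqic] -> 17 lines: bas uqf jtjfv btea qkpz dpqic qtmc xdxcc cuu coe oep aykfn rzowv hhh llrd lre ent
Final line count: 17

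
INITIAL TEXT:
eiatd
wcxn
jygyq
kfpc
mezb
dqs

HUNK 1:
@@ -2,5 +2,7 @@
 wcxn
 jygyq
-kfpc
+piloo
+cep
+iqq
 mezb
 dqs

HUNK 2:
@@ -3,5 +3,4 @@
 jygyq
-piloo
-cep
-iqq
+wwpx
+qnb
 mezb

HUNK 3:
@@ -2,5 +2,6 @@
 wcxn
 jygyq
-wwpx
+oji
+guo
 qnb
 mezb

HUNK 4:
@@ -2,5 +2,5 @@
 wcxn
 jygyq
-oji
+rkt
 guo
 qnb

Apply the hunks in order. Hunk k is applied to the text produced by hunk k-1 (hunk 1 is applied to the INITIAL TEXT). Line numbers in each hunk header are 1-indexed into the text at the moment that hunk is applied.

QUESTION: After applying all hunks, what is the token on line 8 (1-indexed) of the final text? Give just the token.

Hunk 1: at line 2 remove [kfpc] add [piloo,cep,iqq] -> 8 lines: eiatd wcxn jygyq piloo cep iqq mezb dqs
Hunk 2: at line 3 remove [piloo,cep,iqq] add [wwpx,qnb] -> 7 lines: eiatd wcxn jygyq wwpx qnb mezb dqs
Hunk 3: at line 2 remove [wwpx] add [oji,guo] -> 8 lines: eiatd wcxn jygyq oji guo qnb mezb dqs
Hunk 4: at line 2 remove [oji] add [rkt] -> 8 lines: eiatd wcxn jygyq rkt guo qnb mezb dqs
Final line 8: dqs

Answer: dqs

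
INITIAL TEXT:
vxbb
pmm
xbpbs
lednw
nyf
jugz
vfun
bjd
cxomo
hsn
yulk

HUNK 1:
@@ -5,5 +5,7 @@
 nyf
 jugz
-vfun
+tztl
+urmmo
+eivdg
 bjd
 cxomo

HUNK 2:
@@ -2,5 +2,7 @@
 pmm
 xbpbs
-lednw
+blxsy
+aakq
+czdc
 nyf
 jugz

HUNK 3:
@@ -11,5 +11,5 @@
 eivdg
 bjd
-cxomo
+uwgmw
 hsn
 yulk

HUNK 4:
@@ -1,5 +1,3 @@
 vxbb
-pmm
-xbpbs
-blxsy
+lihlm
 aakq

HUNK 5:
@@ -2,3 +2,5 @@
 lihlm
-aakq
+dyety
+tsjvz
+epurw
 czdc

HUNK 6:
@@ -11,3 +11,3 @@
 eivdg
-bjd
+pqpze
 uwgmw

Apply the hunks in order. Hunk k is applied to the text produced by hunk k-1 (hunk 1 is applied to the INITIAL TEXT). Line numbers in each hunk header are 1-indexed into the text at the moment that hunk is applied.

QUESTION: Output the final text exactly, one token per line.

Answer: vxbb
lihlm
dyety
tsjvz
epurw
czdc
nyf
jugz
tztl
urmmo
eivdg
pqpze
uwgmw
hsn
yulk

Derivation:
Hunk 1: at line 5 remove [vfun] add [tztl,urmmo,eivdg] -> 13 lines: vxbb pmm xbpbs lednw nyf jugz tztl urmmo eivdg bjd cxomo hsn yulk
Hunk 2: at line 2 remove [lednw] add [blxsy,aakq,czdc] -> 15 lines: vxbb pmm xbpbs blxsy aakq czdc nyf jugz tztl urmmo eivdg bjd cxomo hsn yulk
Hunk 3: at line 11 remove [cxomo] add [uwgmw] -> 15 lines: vxbb pmm xbpbs blxsy aakq czdc nyf jugz tztl urmmo eivdg bjd uwgmw hsn yulk
Hunk 4: at line 1 remove [pmm,xbpbs,blxsy] add [lihlm] -> 13 lines: vxbb lihlm aakq czdc nyf jugz tztl urmmo eivdg bjd uwgmw hsn yulk
Hunk 5: at line 2 remove [aakq] add [dyety,tsjvz,epurw] -> 15 lines: vxbb lihlm dyety tsjvz epurw czdc nyf jugz tztl urmmo eivdg bjd uwgmw hsn yulk
Hunk 6: at line 11 remove [bjd] add [pqpze] -> 15 lines: vxbb lihlm dyety tsjvz epurw czdc nyf jugz tztl urmmo eivdg pqpze uwgmw hsn yulk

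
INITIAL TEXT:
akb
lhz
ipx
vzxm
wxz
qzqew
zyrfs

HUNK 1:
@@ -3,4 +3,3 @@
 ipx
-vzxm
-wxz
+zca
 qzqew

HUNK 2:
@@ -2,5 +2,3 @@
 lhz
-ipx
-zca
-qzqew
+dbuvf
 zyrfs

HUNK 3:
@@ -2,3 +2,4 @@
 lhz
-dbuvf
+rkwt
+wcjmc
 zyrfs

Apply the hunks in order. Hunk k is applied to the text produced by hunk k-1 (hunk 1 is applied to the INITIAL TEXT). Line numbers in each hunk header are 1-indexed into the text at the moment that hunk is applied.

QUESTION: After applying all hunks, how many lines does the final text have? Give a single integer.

Hunk 1: at line 3 remove [vzxm,wxz] add [zca] -> 6 lines: akb lhz ipx zca qzqew zyrfs
Hunk 2: at line 2 remove [ipx,zca,qzqew] add [dbuvf] -> 4 lines: akb lhz dbuvf zyrfs
Hunk 3: at line 2 remove [dbuvf] add [rkwt,wcjmc] -> 5 lines: akb lhz rkwt wcjmc zyrfs
Final line count: 5

Answer: 5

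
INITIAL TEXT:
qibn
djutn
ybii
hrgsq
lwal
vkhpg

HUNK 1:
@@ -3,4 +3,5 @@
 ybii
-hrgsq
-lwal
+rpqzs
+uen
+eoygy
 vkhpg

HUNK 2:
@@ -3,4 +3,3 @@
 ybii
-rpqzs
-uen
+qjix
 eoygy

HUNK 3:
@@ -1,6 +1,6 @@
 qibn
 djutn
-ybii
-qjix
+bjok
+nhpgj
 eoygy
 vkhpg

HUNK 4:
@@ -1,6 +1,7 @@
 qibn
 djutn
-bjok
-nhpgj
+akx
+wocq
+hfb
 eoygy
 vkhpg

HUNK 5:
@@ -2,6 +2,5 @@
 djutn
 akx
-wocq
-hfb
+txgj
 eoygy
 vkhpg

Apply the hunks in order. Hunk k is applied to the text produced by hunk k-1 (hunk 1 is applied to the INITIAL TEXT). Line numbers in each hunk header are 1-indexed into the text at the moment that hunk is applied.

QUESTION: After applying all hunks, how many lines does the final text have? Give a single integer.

Hunk 1: at line 3 remove [hrgsq,lwal] add [rpqzs,uen,eoygy] -> 7 lines: qibn djutn ybii rpqzs uen eoygy vkhpg
Hunk 2: at line 3 remove [rpqzs,uen] add [qjix] -> 6 lines: qibn djutn ybii qjix eoygy vkhpg
Hunk 3: at line 1 remove [ybii,qjix] add [bjok,nhpgj] -> 6 lines: qibn djutn bjok nhpgj eoygy vkhpg
Hunk 4: at line 1 remove [bjok,nhpgj] add [akx,wocq,hfb] -> 7 lines: qibn djutn akx wocq hfb eoygy vkhpg
Hunk 5: at line 2 remove [wocq,hfb] add [txgj] -> 6 lines: qibn djutn akx txgj eoygy vkhpg
Final line count: 6

Answer: 6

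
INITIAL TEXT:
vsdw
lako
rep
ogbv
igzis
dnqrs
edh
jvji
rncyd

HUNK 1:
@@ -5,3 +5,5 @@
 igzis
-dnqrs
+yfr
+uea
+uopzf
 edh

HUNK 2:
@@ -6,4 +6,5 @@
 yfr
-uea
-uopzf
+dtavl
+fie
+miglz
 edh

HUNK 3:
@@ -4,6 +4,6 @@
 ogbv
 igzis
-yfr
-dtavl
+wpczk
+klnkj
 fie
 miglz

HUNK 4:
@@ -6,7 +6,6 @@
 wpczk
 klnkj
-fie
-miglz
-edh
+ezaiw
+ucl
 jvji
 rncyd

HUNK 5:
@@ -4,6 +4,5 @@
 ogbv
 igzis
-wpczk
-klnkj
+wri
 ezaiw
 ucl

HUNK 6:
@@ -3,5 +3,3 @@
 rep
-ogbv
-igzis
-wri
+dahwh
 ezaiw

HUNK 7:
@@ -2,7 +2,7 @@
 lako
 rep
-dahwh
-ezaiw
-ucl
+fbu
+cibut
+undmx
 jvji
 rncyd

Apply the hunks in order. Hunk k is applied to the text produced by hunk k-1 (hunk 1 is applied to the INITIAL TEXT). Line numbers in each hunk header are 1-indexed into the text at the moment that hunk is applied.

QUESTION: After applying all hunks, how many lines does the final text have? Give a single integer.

Hunk 1: at line 5 remove [dnqrs] add [yfr,uea,uopzf] -> 11 lines: vsdw lako rep ogbv igzis yfr uea uopzf edh jvji rncyd
Hunk 2: at line 6 remove [uea,uopzf] add [dtavl,fie,miglz] -> 12 lines: vsdw lako rep ogbv igzis yfr dtavl fie miglz edh jvji rncyd
Hunk 3: at line 4 remove [yfr,dtavl] add [wpczk,klnkj] -> 12 lines: vsdw lako rep ogbv igzis wpczk klnkj fie miglz edh jvji rncyd
Hunk 4: at line 6 remove [fie,miglz,edh] add [ezaiw,ucl] -> 11 lines: vsdw lako rep ogbv igzis wpczk klnkj ezaiw ucl jvji rncyd
Hunk 5: at line 4 remove [wpczk,klnkj] add [wri] -> 10 lines: vsdw lako rep ogbv igzis wri ezaiw ucl jvji rncyd
Hunk 6: at line 3 remove [ogbv,igzis,wri] add [dahwh] -> 8 lines: vsdw lako rep dahwh ezaiw ucl jvji rncyd
Hunk 7: at line 2 remove [dahwh,ezaiw,ucl] add [fbu,cibut,undmx] -> 8 lines: vsdw lako rep fbu cibut undmx jvji rncyd
Final line count: 8

Answer: 8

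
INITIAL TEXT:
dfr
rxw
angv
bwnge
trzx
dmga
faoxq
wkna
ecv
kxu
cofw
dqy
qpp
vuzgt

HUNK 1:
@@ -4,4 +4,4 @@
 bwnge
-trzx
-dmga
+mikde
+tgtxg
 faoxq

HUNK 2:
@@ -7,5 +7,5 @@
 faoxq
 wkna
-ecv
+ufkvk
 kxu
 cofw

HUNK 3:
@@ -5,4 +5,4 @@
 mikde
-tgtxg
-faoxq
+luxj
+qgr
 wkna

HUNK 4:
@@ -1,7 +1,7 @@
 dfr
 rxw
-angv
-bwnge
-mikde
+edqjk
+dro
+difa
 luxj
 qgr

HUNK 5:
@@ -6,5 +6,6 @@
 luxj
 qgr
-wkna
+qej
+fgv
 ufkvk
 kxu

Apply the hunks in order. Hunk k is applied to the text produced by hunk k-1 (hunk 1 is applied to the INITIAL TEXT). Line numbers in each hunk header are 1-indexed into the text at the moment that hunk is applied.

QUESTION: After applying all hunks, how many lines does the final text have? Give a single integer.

Hunk 1: at line 4 remove [trzx,dmga] add [mikde,tgtxg] -> 14 lines: dfr rxw angv bwnge mikde tgtxg faoxq wkna ecv kxu cofw dqy qpp vuzgt
Hunk 2: at line 7 remove [ecv] add [ufkvk] -> 14 lines: dfr rxw angv bwnge mikde tgtxg faoxq wkna ufkvk kxu cofw dqy qpp vuzgt
Hunk 3: at line 5 remove [tgtxg,faoxq] add [luxj,qgr] -> 14 lines: dfr rxw angv bwnge mikde luxj qgr wkna ufkvk kxu cofw dqy qpp vuzgt
Hunk 4: at line 1 remove [angv,bwnge,mikde] add [edqjk,dro,difa] -> 14 lines: dfr rxw edqjk dro difa luxj qgr wkna ufkvk kxu cofw dqy qpp vuzgt
Hunk 5: at line 6 remove [wkna] add [qej,fgv] -> 15 lines: dfr rxw edqjk dro difa luxj qgr qej fgv ufkvk kxu cofw dqy qpp vuzgt
Final line count: 15

Answer: 15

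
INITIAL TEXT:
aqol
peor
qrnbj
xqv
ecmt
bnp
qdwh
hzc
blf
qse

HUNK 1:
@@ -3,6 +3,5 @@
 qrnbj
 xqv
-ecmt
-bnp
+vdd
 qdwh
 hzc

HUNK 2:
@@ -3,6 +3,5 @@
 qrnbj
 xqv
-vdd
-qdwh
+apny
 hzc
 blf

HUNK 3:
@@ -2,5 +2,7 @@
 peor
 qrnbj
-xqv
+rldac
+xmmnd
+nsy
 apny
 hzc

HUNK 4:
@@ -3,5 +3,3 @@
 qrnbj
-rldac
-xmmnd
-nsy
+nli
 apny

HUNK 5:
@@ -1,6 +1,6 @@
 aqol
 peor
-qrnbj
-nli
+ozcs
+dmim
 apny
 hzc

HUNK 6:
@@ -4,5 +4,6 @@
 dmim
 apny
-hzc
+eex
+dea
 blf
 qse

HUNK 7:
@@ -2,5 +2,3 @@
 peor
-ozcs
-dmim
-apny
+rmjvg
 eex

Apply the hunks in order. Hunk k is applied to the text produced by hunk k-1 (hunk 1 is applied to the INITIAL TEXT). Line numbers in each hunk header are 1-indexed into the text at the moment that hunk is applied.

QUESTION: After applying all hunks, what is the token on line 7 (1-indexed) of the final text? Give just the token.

Answer: qse

Derivation:
Hunk 1: at line 3 remove [ecmt,bnp] add [vdd] -> 9 lines: aqol peor qrnbj xqv vdd qdwh hzc blf qse
Hunk 2: at line 3 remove [vdd,qdwh] add [apny] -> 8 lines: aqol peor qrnbj xqv apny hzc blf qse
Hunk 3: at line 2 remove [xqv] add [rldac,xmmnd,nsy] -> 10 lines: aqol peor qrnbj rldac xmmnd nsy apny hzc blf qse
Hunk 4: at line 3 remove [rldac,xmmnd,nsy] add [nli] -> 8 lines: aqol peor qrnbj nli apny hzc blf qse
Hunk 5: at line 1 remove [qrnbj,nli] add [ozcs,dmim] -> 8 lines: aqol peor ozcs dmim apny hzc blf qse
Hunk 6: at line 4 remove [hzc] add [eex,dea] -> 9 lines: aqol peor ozcs dmim apny eex dea blf qse
Hunk 7: at line 2 remove [ozcs,dmim,apny] add [rmjvg] -> 7 lines: aqol peor rmjvg eex dea blf qse
Final line 7: qse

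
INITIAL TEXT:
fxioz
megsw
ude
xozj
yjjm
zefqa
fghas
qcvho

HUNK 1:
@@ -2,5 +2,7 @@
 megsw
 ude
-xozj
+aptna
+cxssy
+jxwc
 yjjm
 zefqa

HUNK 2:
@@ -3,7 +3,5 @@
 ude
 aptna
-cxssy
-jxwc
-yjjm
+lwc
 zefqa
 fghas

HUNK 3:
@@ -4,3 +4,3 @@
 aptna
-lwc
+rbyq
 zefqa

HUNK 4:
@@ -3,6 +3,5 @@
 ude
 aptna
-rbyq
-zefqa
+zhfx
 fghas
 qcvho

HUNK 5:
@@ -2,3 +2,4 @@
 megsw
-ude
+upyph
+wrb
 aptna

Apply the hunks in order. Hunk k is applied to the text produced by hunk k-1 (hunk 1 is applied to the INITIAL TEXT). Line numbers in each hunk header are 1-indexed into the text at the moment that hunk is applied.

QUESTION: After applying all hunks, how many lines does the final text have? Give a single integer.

Answer: 8

Derivation:
Hunk 1: at line 2 remove [xozj] add [aptna,cxssy,jxwc] -> 10 lines: fxioz megsw ude aptna cxssy jxwc yjjm zefqa fghas qcvho
Hunk 2: at line 3 remove [cxssy,jxwc,yjjm] add [lwc] -> 8 lines: fxioz megsw ude aptna lwc zefqa fghas qcvho
Hunk 3: at line 4 remove [lwc] add [rbyq] -> 8 lines: fxioz megsw ude aptna rbyq zefqa fghas qcvho
Hunk 4: at line 3 remove [rbyq,zefqa] add [zhfx] -> 7 lines: fxioz megsw ude aptna zhfx fghas qcvho
Hunk 5: at line 2 remove [ude] add [upyph,wrb] -> 8 lines: fxioz megsw upyph wrb aptna zhfx fghas qcvho
Final line count: 8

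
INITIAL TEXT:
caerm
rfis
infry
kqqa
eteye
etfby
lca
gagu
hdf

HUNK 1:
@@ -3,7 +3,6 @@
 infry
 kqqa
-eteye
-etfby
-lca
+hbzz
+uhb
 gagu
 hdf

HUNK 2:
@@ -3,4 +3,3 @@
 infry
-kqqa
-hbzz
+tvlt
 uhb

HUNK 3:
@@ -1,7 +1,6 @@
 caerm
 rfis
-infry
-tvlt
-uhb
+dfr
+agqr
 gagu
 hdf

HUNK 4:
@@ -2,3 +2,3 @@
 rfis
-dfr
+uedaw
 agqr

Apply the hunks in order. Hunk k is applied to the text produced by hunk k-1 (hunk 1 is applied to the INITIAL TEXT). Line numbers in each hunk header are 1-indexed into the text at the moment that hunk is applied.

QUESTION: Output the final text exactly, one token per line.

Hunk 1: at line 3 remove [eteye,etfby,lca] add [hbzz,uhb] -> 8 lines: caerm rfis infry kqqa hbzz uhb gagu hdf
Hunk 2: at line 3 remove [kqqa,hbzz] add [tvlt] -> 7 lines: caerm rfis infry tvlt uhb gagu hdf
Hunk 3: at line 1 remove [infry,tvlt,uhb] add [dfr,agqr] -> 6 lines: caerm rfis dfr agqr gagu hdf
Hunk 4: at line 2 remove [dfr] add [uedaw] -> 6 lines: caerm rfis uedaw agqr gagu hdf

Answer: caerm
rfis
uedaw
agqr
gagu
hdf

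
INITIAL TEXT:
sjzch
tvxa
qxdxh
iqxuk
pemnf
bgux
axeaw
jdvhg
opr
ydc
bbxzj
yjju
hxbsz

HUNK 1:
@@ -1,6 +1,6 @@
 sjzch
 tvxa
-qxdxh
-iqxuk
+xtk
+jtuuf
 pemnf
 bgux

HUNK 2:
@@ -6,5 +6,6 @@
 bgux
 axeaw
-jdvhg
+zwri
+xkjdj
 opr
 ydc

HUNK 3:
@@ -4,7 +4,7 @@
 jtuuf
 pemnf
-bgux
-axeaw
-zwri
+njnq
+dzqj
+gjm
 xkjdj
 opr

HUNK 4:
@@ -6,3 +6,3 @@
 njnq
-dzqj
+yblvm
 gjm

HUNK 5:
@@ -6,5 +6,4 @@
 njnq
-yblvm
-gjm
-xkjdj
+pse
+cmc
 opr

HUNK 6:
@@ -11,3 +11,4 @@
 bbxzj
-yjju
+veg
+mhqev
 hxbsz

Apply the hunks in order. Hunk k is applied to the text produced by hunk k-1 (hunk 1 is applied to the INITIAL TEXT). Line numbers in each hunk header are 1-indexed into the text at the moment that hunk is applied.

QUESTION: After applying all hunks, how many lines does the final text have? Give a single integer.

Answer: 14

Derivation:
Hunk 1: at line 1 remove [qxdxh,iqxuk] add [xtk,jtuuf] -> 13 lines: sjzch tvxa xtk jtuuf pemnf bgux axeaw jdvhg opr ydc bbxzj yjju hxbsz
Hunk 2: at line 6 remove [jdvhg] add [zwri,xkjdj] -> 14 lines: sjzch tvxa xtk jtuuf pemnf bgux axeaw zwri xkjdj opr ydc bbxzj yjju hxbsz
Hunk 3: at line 4 remove [bgux,axeaw,zwri] add [njnq,dzqj,gjm] -> 14 lines: sjzch tvxa xtk jtuuf pemnf njnq dzqj gjm xkjdj opr ydc bbxzj yjju hxbsz
Hunk 4: at line 6 remove [dzqj] add [yblvm] -> 14 lines: sjzch tvxa xtk jtuuf pemnf njnq yblvm gjm xkjdj opr ydc bbxzj yjju hxbsz
Hunk 5: at line 6 remove [yblvm,gjm,xkjdj] add [pse,cmc] -> 13 lines: sjzch tvxa xtk jtuuf pemnf njnq pse cmc opr ydc bbxzj yjju hxbsz
Hunk 6: at line 11 remove [yjju] add [veg,mhqev] -> 14 lines: sjzch tvxa xtk jtuuf pemnf njnq pse cmc opr ydc bbxzj veg mhqev hxbsz
Final line count: 14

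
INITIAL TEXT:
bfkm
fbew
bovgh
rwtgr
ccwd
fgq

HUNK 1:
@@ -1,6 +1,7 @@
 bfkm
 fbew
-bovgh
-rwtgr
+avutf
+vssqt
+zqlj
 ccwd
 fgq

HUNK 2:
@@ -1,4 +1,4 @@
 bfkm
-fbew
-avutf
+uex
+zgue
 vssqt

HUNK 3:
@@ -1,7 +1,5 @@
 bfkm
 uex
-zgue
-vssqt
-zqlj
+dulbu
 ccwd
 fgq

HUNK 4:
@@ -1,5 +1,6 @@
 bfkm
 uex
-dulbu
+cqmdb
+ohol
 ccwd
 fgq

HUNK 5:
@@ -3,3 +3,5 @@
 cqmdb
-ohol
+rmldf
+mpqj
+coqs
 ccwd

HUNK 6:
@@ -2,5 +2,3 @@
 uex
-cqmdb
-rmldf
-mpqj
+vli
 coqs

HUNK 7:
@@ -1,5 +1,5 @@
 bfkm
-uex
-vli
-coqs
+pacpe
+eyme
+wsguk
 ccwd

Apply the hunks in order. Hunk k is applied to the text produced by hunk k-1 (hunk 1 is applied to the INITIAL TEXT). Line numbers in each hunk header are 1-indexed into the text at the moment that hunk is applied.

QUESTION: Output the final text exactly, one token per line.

Answer: bfkm
pacpe
eyme
wsguk
ccwd
fgq

Derivation:
Hunk 1: at line 1 remove [bovgh,rwtgr] add [avutf,vssqt,zqlj] -> 7 lines: bfkm fbew avutf vssqt zqlj ccwd fgq
Hunk 2: at line 1 remove [fbew,avutf] add [uex,zgue] -> 7 lines: bfkm uex zgue vssqt zqlj ccwd fgq
Hunk 3: at line 1 remove [zgue,vssqt,zqlj] add [dulbu] -> 5 lines: bfkm uex dulbu ccwd fgq
Hunk 4: at line 1 remove [dulbu] add [cqmdb,ohol] -> 6 lines: bfkm uex cqmdb ohol ccwd fgq
Hunk 5: at line 3 remove [ohol] add [rmldf,mpqj,coqs] -> 8 lines: bfkm uex cqmdb rmldf mpqj coqs ccwd fgq
Hunk 6: at line 2 remove [cqmdb,rmldf,mpqj] add [vli] -> 6 lines: bfkm uex vli coqs ccwd fgq
Hunk 7: at line 1 remove [uex,vli,coqs] add [pacpe,eyme,wsguk] -> 6 lines: bfkm pacpe eyme wsguk ccwd fgq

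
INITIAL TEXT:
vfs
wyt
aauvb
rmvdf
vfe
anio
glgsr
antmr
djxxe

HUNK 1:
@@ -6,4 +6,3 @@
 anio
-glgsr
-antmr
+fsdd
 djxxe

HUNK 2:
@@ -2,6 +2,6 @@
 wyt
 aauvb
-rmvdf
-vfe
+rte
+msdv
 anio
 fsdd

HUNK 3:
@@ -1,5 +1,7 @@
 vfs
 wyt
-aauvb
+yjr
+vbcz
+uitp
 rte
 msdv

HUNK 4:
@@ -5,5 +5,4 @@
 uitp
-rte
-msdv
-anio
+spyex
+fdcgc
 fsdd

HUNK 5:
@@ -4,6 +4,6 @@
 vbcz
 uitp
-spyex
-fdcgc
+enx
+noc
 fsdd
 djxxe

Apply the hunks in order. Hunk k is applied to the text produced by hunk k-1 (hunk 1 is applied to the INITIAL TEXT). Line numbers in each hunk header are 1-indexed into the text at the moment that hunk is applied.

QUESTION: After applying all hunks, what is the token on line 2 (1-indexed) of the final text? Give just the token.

Hunk 1: at line 6 remove [glgsr,antmr] add [fsdd] -> 8 lines: vfs wyt aauvb rmvdf vfe anio fsdd djxxe
Hunk 2: at line 2 remove [rmvdf,vfe] add [rte,msdv] -> 8 lines: vfs wyt aauvb rte msdv anio fsdd djxxe
Hunk 3: at line 1 remove [aauvb] add [yjr,vbcz,uitp] -> 10 lines: vfs wyt yjr vbcz uitp rte msdv anio fsdd djxxe
Hunk 4: at line 5 remove [rte,msdv,anio] add [spyex,fdcgc] -> 9 lines: vfs wyt yjr vbcz uitp spyex fdcgc fsdd djxxe
Hunk 5: at line 4 remove [spyex,fdcgc] add [enx,noc] -> 9 lines: vfs wyt yjr vbcz uitp enx noc fsdd djxxe
Final line 2: wyt

Answer: wyt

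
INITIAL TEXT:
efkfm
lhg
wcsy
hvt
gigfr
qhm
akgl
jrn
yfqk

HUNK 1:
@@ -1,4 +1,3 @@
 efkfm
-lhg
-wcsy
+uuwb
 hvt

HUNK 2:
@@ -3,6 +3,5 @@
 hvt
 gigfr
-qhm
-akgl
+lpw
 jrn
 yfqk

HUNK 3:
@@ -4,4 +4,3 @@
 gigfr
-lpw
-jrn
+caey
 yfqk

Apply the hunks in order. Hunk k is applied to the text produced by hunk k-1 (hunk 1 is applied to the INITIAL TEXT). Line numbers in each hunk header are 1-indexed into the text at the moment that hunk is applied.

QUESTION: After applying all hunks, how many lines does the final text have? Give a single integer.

Answer: 6

Derivation:
Hunk 1: at line 1 remove [lhg,wcsy] add [uuwb] -> 8 lines: efkfm uuwb hvt gigfr qhm akgl jrn yfqk
Hunk 2: at line 3 remove [qhm,akgl] add [lpw] -> 7 lines: efkfm uuwb hvt gigfr lpw jrn yfqk
Hunk 3: at line 4 remove [lpw,jrn] add [caey] -> 6 lines: efkfm uuwb hvt gigfr caey yfqk
Final line count: 6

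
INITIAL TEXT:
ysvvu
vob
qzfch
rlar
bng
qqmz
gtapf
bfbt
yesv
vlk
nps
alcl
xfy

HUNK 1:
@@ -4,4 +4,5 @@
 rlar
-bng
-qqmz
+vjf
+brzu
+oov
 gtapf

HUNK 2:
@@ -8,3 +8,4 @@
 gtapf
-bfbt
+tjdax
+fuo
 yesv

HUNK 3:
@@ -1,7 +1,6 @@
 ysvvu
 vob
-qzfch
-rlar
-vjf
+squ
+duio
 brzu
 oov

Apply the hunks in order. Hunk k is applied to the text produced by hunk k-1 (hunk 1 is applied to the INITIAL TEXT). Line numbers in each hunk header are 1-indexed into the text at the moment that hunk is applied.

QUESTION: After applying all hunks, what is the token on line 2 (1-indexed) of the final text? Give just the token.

Answer: vob

Derivation:
Hunk 1: at line 4 remove [bng,qqmz] add [vjf,brzu,oov] -> 14 lines: ysvvu vob qzfch rlar vjf brzu oov gtapf bfbt yesv vlk nps alcl xfy
Hunk 2: at line 8 remove [bfbt] add [tjdax,fuo] -> 15 lines: ysvvu vob qzfch rlar vjf brzu oov gtapf tjdax fuo yesv vlk nps alcl xfy
Hunk 3: at line 1 remove [qzfch,rlar,vjf] add [squ,duio] -> 14 lines: ysvvu vob squ duio brzu oov gtapf tjdax fuo yesv vlk nps alcl xfy
Final line 2: vob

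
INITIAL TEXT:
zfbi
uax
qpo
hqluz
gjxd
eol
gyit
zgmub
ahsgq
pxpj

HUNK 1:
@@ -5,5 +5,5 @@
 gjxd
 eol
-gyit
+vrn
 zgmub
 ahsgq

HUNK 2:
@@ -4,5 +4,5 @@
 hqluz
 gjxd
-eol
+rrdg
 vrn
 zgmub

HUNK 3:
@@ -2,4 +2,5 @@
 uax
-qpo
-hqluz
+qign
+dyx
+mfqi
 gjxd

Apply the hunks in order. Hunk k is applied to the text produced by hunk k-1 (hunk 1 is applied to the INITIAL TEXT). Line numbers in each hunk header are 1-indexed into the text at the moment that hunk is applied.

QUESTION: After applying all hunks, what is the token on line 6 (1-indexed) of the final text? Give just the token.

Hunk 1: at line 5 remove [gyit] add [vrn] -> 10 lines: zfbi uax qpo hqluz gjxd eol vrn zgmub ahsgq pxpj
Hunk 2: at line 4 remove [eol] add [rrdg] -> 10 lines: zfbi uax qpo hqluz gjxd rrdg vrn zgmub ahsgq pxpj
Hunk 3: at line 2 remove [qpo,hqluz] add [qign,dyx,mfqi] -> 11 lines: zfbi uax qign dyx mfqi gjxd rrdg vrn zgmub ahsgq pxpj
Final line 6: gjxd

Answer: gjxd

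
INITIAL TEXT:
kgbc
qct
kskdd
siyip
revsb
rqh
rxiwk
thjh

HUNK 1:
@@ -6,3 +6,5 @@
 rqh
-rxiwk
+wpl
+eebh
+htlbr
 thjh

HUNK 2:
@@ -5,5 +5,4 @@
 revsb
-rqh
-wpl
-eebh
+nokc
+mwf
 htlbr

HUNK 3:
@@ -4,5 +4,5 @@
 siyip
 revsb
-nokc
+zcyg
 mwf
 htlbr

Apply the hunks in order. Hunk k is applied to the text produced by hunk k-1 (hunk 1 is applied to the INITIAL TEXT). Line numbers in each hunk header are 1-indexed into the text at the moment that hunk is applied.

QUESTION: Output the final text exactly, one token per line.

Hunk 1: at line 6 remove [rxiwk] add [wpl,eebh,htlbr] -> 10 lines: kgbc qct kskdd siyip revsb rqh wpl eebh htlbr thjh
Hunk 2: at line 5 remove [rqh,wpl,eebh] add [nokc,mwf] -> 9 lines: kgbc qct kskdd siyip revsb nokc mwf htlbr thjh
Hunk 3: at line 4 remove [nokc] add [zcyg] -> 9 lines: kgbc qct kskdd siyip revsb zcyg mwf htlbr thjh

Answer: kgbc
qct
kskdd
siyip
revsb
zcyg
mwf
htlbr
thjh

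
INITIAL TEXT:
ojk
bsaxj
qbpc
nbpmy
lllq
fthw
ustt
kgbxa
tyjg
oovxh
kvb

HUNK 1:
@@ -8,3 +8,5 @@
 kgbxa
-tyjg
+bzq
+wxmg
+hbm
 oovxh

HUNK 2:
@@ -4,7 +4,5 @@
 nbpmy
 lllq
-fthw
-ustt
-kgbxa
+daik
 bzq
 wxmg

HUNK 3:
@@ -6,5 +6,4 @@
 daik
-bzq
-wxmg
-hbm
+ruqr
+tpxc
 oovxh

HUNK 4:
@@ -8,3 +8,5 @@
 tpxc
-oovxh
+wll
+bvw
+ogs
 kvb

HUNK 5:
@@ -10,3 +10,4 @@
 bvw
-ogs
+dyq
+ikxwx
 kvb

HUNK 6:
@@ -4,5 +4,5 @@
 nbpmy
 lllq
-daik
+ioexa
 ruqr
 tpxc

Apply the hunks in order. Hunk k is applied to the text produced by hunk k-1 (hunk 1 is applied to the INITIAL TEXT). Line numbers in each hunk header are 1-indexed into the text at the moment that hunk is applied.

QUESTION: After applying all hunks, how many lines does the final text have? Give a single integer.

Answer: 13

Derivation:
Hunk 1: at line 8 remove [tyjg] add [bzq,wxmg,hbm] -> 13 lines: ojk bsaxj qbpc nbpmy lllq fthw ustt kgbxa bzq wxmg hbm oovxh kvb
Hunk 2: at line 4 remove [fthw,ustt,kgbxa] add [daik] -> 11 lines: ojk bsaxj qbpc nbpmy lllq daik bzq wxmg hbm oovxh kvb
Hunk 3: at line 6 remove [bzq,wxmg,hbm] add [ruqr,tpxc] -> 10 lines: ojk bsaxj qbpc nbpmy lllq daik ruqr tpxc oovxh kvb
Hunk 4: at line 8 remove [oovxh] add [wll,bvw,ogs] -> 12 lines: ojk bsaxj qbpc nbpmy lllq daik ruqr tpxc wll bvw ogs kvb
Hunk 5: at line 10 remove [ogs] add [dyq,ikxwx] -> 13 lines: ojk bsaxj qbpc nbpmy lllq daik ruqr tpxc wll bvw dyq ikxwx kvb
Hunk 6: at line 4 remove [daik] add [ioexa] -> 13 lines: ojk bsaxj qbpc nbpmy lllq ioexa ruqr tpxc wll bvw dyq ikxwx kvb
Final line count: 13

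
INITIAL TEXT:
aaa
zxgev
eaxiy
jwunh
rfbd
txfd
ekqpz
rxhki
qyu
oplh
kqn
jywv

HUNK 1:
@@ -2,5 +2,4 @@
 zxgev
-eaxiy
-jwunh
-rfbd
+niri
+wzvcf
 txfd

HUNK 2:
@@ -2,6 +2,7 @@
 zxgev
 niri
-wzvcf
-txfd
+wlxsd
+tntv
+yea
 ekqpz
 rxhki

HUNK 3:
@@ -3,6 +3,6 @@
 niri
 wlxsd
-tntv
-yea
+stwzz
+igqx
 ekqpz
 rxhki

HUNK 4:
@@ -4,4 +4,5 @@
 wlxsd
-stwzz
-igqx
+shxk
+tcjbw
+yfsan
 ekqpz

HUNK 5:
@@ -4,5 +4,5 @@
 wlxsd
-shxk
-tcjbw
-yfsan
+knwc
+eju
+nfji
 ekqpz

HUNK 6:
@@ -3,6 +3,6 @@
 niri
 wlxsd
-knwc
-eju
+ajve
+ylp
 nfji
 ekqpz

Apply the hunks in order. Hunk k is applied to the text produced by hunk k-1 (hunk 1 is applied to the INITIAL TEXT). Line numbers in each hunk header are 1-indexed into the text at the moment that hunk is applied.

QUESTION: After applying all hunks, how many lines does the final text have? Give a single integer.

Hunk 1: at line 2 remove [eaxiy,jwunh,rfbd] add [niri,wzvcf] -> 11 lines: aaa zxgev niri wzvcf txfd ekqpz rxhki qyu oplh kqn jywv
Hunk 2: at line 2 remove [wzvcf,txfd] add [wlxsd,tntv,yea] -> 12 lines: aaa zxgev niri wlxsd tntv yea ekqpz rxhki qyu oplh kqn jywv
Hunk 3: at line 3 remove [tntv,yea] add [stwzz,igqx] -> 12 lines: aaa zxgev niri wlxsd stwzz igqx ekqpz rxhki qyu oplh kqn jywv
Hunk 4: at line 4 remove [stwzz,igqx] add [shxk,tcjbw,yfsan] -> 13 lines: aaa zxgev niri wlxsd shxk tcjbw yfsan ekqpz rxhki qyu oplh kqn jywv
Hunk 5: at line 4 remove [shxk,tcjbw,yfsan] add [knwc,eju,nfji] -> 13 lines: aaa zxgev niri wlxsd knwc eju nfji ekqpz rxhki qyu oplh kqn jywv
Hunk 6: at line 3 remove [knwc,eju] add [ajve,ylp] -> 13 lines: aaa zxgev niri wlxsd ajve ylp nfji ekqpz rxhki qyu oplh kqn jywv
Final line count: 13

Answer: 13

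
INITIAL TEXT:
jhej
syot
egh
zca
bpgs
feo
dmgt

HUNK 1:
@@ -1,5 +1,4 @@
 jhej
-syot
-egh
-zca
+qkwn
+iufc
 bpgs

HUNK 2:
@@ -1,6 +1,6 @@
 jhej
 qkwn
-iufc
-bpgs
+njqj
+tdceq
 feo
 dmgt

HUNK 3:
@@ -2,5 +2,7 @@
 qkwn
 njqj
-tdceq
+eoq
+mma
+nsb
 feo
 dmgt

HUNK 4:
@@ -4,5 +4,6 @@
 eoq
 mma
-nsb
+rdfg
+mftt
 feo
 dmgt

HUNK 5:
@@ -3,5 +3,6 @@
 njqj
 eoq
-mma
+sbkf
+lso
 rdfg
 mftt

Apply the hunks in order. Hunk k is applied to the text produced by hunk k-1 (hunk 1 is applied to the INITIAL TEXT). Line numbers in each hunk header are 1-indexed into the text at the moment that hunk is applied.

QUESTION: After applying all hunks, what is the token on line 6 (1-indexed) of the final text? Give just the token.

Answer: lso

Derivation:
Hunk 1: at line 1 remove [syot,egh,zca] add [qkwn,iufc] -> 6 lines: jhej qkwn iufc bpgs feo dmgt
Hunk 2: at line 1 remove [iufc,bpgs] add [njqj,tdceq] -> 6 lines: jhej qkwn njqj tdceq feo dmgt
Hunk 3: at line 2 remove [tdceq] add [eoq,mma,nsb] -> 8 lines: jhej qkwn njqj eoq mma nsb feo dmgt
Hunk 4: at line 4 remove [nsb] add [rdfg,mftt] -> 9 lines: jhej qkwn njqj eoq mma rdfg mftt feo dmgt
Hunk 5: at line 3 remove [mma] add [sbkf,lso] -> 10 lines: jhej qkwn njqj eoq sbkf lso rdfg mftt feo dmgt
Final line 6: lso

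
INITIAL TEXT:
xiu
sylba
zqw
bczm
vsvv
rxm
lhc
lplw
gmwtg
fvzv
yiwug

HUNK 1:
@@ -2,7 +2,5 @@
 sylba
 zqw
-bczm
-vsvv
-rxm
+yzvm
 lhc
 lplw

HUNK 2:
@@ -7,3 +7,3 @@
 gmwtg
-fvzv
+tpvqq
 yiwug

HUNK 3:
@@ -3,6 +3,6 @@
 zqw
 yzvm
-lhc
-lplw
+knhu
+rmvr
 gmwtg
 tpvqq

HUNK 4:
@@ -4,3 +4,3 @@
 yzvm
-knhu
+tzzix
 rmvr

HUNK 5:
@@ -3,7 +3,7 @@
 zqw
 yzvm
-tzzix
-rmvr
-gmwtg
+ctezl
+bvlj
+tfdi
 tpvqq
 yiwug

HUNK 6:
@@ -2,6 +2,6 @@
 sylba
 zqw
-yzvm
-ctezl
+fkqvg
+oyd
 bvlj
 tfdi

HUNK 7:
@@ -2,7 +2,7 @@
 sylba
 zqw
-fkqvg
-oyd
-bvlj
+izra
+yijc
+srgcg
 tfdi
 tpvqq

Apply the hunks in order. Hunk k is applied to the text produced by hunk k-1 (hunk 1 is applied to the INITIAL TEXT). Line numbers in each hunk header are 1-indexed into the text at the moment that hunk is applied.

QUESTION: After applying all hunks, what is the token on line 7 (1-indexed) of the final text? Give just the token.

Hunk 1: at line 2 remove [bczm,vsvv,rxm] add [yzvm] -> 9 lines: xiu sylba zqw yzvm lhc lplw gmwtg fvzv yiwug
Hunk 2: at line 7 remove [fvzv] add [tpvqq] -> 9 lines: xiu sylba zqw yzvm lhc lplw gmwtg tpvqq yiwug
Hunk 3: at line 3 remove [lhc,lplw] add [knhu,rmvr] -> 9 lines: xiu sylba zqw yzvm knhu rmvr gmwtg tpvqq yiwug
Hunk 4: at line 4 remove [knhu] add [tzzix] -> 9 lines: xiu sylba zqw yzvm tzzix rmvr gmwtg tpvqq yiwug
Hunk 5: at line 3 remove [tzzix,rmvr,gmwtg] add [ctezl,bvlj,tfdi] -> 9 lines: xiu sylba zqw yzvm ctezl bvlj tfdi tpvqq yiwug
Hunk 6: at line 2 remove [yzvm,ctezl] add [fkqvg,oyd] -> 9 lines: xiu sylba zqw fkqvg oyd bvlj tfdi tpvqq yiwug
Hunk 7: at line 2 remove [fkqvg,oyd,bvlj] add [izra,yijc,srgcg] -> 9 lines: xiu sylba zqw izra yijc srgcg tfdi tpvqq yiwug
Final line 7: tfdi

Answer: tfdi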